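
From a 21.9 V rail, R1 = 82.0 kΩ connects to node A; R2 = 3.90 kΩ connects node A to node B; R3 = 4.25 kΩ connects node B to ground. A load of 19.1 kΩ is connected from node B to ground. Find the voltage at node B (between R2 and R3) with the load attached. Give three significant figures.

V ≈ 0.852 V

At node B, R3 is in parallel with the load: R3‖R_L = 3.476 kΩ.
Below node A the resistance is R2 + (R3‖R_L) = 7.376 kΩ, so V_A = 21.9 × 7.376/89.38 = 1.807 V.
Then V_B = V_A × (R3‖R_L)/(R2 + R3‖R_L) = 1.807 × 3.476/7.376 = 0.852 V.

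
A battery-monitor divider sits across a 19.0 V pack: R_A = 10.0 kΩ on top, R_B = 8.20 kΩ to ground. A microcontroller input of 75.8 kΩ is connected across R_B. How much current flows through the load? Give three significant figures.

R_B‖R_L = 7.400 kΩ; V_out = 19.0 × 7.400/17.40 = 8.080 V.
I_L = V_out / R_L = 8.080 / 75.8 kΩ = 0.107 mA.

I_L ≈ 0.107 mA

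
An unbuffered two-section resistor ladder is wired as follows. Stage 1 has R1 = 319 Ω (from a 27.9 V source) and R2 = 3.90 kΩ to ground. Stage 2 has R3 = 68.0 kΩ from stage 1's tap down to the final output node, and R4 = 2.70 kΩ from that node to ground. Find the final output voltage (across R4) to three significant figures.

V_out ≈ 0.981 V

Stage 2 presents R3+R4 = 70700 Ω as a load on stage 1's tap.
Stage 1's lower leg becomes R2‖(R3+R4) = 3696 Ω, so V_mid = 27.9 × 3696/4015 = 25.68 V.
Stage 2 is itself unloaded: V_out = V_mid × R4/(R3+R4) = 25.68 × 2700/70700 = 0.981 V.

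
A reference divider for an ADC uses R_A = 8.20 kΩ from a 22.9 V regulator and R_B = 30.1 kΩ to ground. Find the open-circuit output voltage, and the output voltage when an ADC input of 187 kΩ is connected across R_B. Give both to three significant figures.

Unloaded: 18.0 V; loaded: 17.4 V

Open-circuit: V = 22.9 × 30.1/(8.20 + 30.1) = 18.0 V.
With the load, R_B becomes R_B‖R_L = 25.93 kΩ, so V = 22.9 × 25.93/34.13 = 17.4 V.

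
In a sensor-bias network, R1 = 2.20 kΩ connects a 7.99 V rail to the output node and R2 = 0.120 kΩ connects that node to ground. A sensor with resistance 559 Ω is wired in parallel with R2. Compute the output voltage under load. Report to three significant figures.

The load sits in parallel with R2: R2‖R_L = (120 × 559) / (120 + 559) = 98.79 Ω.
V_out = 7.99 × 98.79 / (2200 + 98.79) = 7.99 × 98.79/2299 = 0.343 V.

V_out ≈ 0.343 V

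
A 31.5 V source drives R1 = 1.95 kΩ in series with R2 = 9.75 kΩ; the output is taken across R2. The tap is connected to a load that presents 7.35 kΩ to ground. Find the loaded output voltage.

The load sits in parallel with R2: R2‖R_L = (9.75 × 7.35) / (9.75 + 7.35) = 4.191 kΩ.
V_out = 31.5 × 4.191 / (1.95 + 4.191) = 31.5 × 4.191/6.141 = 21.5 V.
(Unloaded it would have been 26.2 V.)

V_out ≈ 21.5 V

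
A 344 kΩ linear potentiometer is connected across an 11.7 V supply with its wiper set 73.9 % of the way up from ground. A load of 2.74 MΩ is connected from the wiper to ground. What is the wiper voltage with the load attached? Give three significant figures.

V ≈ 8.44 V

The wiper splits the pot into (1−α)R = 89.78 kΩ above and αR = 254.2 kΩ below.
Lower section ‖ load = 232.6 kΩ.
V_wiper = 11.7 × 232.6/(89.78 + 232.6) = 8.44 V.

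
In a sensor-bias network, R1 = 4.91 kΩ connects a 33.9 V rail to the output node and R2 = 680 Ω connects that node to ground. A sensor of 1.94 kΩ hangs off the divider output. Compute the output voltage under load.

V_out ≈ 3.15 V

The load sits in parallel with R2: R2‖R_L = (680 × 1940) / (680 + 1940) = 503.5 Ω.
V_out = 33.9 × 503.5 / (4910 + 503.5) = 33.9 × 503.5/5414 = 3.15 V.
(Unloaded it would have been 4.12 V.)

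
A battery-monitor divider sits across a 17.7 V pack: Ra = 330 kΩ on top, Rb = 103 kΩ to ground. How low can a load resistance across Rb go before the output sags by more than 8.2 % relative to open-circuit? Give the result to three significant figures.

R_L(min) ≈ 879 kΩ

Output resistance R_th = Ra‖Rb = (330 × 103)/433.0 = 78.50 kΩ.
The fractional drop is R_th/(R_th + R_L); requiring this ≤ 0.0820 gives R_L ≥ R_th(1/0.0820 − 1) = 78.50 × 11.20 = 879 kΩ.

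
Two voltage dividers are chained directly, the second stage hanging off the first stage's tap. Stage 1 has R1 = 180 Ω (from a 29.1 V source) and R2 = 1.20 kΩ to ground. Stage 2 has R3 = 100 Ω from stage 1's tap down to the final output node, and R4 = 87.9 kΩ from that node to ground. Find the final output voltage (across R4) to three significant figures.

V_out ≈ 25.2 V

Stage 2 presents R3+R4 = 88000 Ω as a load on stage 1's tap.
Stage 1's lower leg becomes R2‖(R3+R4) = 1184 Ω, so V_mid = 29.1 × 1184/1364 = 25.26 V.
Stage 2 is itself unloaded: V_out = V_mid × R4/(R3+R4) = 25.26 × 87900/88000 = 25.2 V.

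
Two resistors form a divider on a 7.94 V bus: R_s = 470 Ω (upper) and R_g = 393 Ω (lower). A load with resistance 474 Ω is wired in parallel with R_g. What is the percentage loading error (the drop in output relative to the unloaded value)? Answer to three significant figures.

The divider's output (Thévenin) resistance is R_s‖R_g = 214.0 Ω.
Fractional drop under load = R_th/(R_th + R_L) = 214.0 / (214.0 + 474) = 0.3111.
So the output falls by 31.1 %.

31.1 %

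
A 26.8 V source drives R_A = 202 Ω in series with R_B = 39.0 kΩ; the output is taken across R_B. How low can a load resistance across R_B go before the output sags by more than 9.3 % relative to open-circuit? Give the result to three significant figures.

Output resistance R_th = R_A‖R_B = (202 × 39000)/39200 = 201.0 Ω.
The fractional drop is R_th/(R_th + R_L); requiring this ≤ 0.0930 gives R_L ≥ R_th(1/0.0930 − 1) = 201.0 × 9.753 = 1.96 kΩ.

R_L(min) ≈ 1.96 kΩ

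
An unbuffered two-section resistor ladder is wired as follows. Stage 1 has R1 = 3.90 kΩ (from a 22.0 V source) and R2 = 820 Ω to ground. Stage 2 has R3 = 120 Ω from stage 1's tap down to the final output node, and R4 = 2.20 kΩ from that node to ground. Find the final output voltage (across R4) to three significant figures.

V_out ≈ 2.81 V

Stage 2 presents R3+R4 = 2320 Ω as a load on stage 1's tap.
Stage 1's lower leg becomes R2‖(R3+R4) = 605.9 Ω, so V_mid = 22.0 × 605.9/4506 = 2.958 V.
Stage 2 is itself unloaded: V_out = V_mid × R4/(R3+R4) = 2.958 × 2200/2320 = 2.81 V.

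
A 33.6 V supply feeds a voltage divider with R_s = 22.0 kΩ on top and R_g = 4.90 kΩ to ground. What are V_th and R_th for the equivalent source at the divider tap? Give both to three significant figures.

V_th = 6.12 V, R_th = 4.01 kΩ

V_th is the open-circuit tap voltage: 33.6 × 4.90/(22.0 + 4.90) = 6.12 V.
With the supply zeroed, R_s and R_g appear in parallel from the tap: R_th = R_s‖R_g = (22.0 × 4.90)/26.90 = 4.01 kΩ.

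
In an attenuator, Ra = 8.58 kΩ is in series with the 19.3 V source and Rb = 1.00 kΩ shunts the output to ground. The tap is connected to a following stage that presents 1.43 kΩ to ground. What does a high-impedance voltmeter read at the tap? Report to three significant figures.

V_out ≈ 1.24 V

The load sits in parallel with Rb: Rb‖R_L = (1.00 × 1.43) / (1.00 + 1.43) = 0.5885 kΩ.
V_out = 19.3 × 0.5885 / (8.58 + 0.5885) = 19.3 × 0.5885/9.168 = 1.24 V.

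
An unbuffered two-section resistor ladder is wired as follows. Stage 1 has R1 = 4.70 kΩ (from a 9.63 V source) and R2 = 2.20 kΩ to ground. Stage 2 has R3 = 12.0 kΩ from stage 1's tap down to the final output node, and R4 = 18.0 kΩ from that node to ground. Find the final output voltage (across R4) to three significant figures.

Stage 2 presents R3+R4 = 30.00 kΩ as a load on stage 1's tap.
Stage 1's lower leg becomes R2‖(R3+R4) = 2.050 kΩ, so V_mid = 9.63 × 2.050/6.750 = 2.924 V.
Stage 2 is itself unloaded: V_out = V_mid × R4/(R3+R4) = 2.924 × 18.0/30.00 = 1.75 V.

V_out ≈ 1.75 V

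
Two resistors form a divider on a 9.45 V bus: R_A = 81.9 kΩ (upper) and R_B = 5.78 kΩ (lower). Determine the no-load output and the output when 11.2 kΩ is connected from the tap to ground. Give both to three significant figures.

Open-circuit: V = 9.45 × 5.78/(81.9 + 5.78) = 0.623 V.
With the load, R_B becomes R_B‖R_L = 3.812 kΩ, so V = 9.45 × 3.812/85.71 = 0.420 V.

Unloaded: 0.623 V; loaded: 0.420 V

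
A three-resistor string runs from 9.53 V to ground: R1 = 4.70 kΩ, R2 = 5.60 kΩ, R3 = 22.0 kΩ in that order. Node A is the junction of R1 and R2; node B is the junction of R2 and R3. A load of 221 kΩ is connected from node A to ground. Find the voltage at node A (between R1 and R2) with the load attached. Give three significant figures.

Below node A the series string R2+R3 = 27.60 kΩ sits in parallel with the 221 kΩ load: 24.54 kΩ.
V_A = 9.53 × 24.54/(4.70 + 24.54) = 8.00 V.

V ≈ 8.00 V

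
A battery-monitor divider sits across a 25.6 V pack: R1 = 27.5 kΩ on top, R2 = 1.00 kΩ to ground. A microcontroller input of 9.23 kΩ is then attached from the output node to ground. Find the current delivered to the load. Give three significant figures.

R2‖R_L = 0.9022 kΩ; V_out = 25.6 × 0.9022/28.40 = 0.8132 V.
I_L = V_out / R_L = 0.8132 / 9.23 kΩ = 0.0881 mA.

I_L ≈ 0.0881 mA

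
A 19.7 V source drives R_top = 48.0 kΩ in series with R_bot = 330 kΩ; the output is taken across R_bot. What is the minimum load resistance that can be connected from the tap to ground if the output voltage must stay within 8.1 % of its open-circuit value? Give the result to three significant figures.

Output resistance R_th = R_top‖R_bot = (48.0 × 330)/378.0 = 41.90 kΩ.
The fractional drop is R_th/(R_th + R_L); requiring this ≤ 0.0810 gives R_L ≥ R_th(1/0.0810 − 1) = 41.90 × 11.35 = 475 kΩ.

R_L(min) ≈ 475 kΩ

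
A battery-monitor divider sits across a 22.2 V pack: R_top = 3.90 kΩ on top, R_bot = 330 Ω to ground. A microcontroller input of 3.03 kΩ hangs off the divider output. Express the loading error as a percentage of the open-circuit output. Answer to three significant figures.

Unloaded V = 22.2 × 330/4230 = 1.7319 V.
Loaded: R_bot‖R_L = 297.6 Ω, giving V = 22.2 × 297.6/4198 = 1.5739 V.
Drop = (1.7319 − 1.5739) / 1.7319 = 9.13 %.

9.13 %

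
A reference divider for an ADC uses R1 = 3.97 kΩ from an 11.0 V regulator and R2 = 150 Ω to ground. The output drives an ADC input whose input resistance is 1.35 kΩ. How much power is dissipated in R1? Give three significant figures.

P ≈ 28.5 mW

Total resistance from the source is R1 + (R2‖R_L) = 4105 Ω, so I = 11.0/4105 Ω = 2.680 mA.
P = I²·R1 = (2.680 mA)² × 3.97 kΩ = 28.5 mW.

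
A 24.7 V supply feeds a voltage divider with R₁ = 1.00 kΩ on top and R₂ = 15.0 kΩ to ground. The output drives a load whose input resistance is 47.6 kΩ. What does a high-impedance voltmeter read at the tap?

The load sits in parallel with R₂: R₂‖R_L = (15.0 × 47.6) / (15.0 + 47.6) = 11.41 kΩ.
V_out = 24.7 × 11.41 / (1.00 + 11.41) = 24.7 × 11.41/12.41 = 22.7 V.
(Unloaded it would have been 23.2 V.)

V_out ≈ 22.7 V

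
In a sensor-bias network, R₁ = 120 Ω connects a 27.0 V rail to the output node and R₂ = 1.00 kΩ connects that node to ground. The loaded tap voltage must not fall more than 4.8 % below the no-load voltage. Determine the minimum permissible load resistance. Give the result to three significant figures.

Output resistance R_th = R₁‖R₂ = (120 × 1000)/1120 = 107.1 Ω.
The fractional drop is R_th/(R_th + R_L); requiring this ≤ 0.0480 gives R_L ≥ R_th(1/0.0480 − 1) = 107.1 × 19.83 = 2.12 kΩ.

R_L(min) ≈ 2.12 kΩ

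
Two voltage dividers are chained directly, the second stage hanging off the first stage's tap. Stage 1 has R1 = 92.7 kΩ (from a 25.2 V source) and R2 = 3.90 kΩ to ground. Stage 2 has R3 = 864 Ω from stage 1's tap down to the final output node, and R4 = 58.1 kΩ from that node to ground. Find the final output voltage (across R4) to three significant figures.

V_out ≈ 0.943 V

Stage 2 presents R3+R4 = 58960 Ω as a load on stage 1's tap.
Stage 1's lower leg becomes R2‖(R3+R4) = 3658 Ω, so V_mid = 25.2 × 3658/96360 = 0.9567 V.
Stage 2 is itself unloaded: V_out = V_mid × R4/(R3+R4) = 0.9567 × 58100/58960 = 0.943 V.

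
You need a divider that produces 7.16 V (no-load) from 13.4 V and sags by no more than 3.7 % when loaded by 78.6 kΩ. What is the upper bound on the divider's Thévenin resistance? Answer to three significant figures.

R_th ≤ 3.02 kΩ

Loading drop = R_th/(R_th + R_L) ≤ 0.0370, so R_th ≤ R_L · ε/(1−ε) = 78.6 kΩ × 0.0370/0.9630 = 3.02 kΩ.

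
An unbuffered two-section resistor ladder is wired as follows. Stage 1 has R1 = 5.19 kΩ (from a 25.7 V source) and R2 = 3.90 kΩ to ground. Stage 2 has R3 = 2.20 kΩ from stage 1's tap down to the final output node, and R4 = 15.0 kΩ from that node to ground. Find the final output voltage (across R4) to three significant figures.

V_out ≈ 8.51 V

Stage 2 presents R3+R4 = 17.20 kΩ as a load on stage 1's tap.
Stage 1's lower leg becomes R2‖(R3+R4) = 3.179 kΩ, so V_mid = 25.7 × 3.179/8.369 = 9.763 V.
Stage 2 is itself unloaded: V_out = V_mid × R4/(R3+R4) = 9.763 × 15.0/17.20 = 8.51 V.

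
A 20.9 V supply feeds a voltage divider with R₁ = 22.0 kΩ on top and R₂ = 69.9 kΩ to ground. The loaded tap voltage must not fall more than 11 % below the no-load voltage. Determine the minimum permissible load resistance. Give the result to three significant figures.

R_L(min) ≈ 135 kΩ

Output resistance R_th = R₁‖R₂ = (22.0 × 69.9)/91.90 = 16.73 kΩ.
The fractional drop is R_th/(R_th + R_L); requiring this ≤ 0.110 gives R_L ≥ R_th(1/0.110 − 1) = 16.73 × 8.091 = 135 kΩ.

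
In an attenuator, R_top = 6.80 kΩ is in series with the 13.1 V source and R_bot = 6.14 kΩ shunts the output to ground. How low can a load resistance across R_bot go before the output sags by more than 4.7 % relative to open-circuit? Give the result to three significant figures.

Output resistance R_th = R_top‖R_bot = (6.80 × 6.14)/12.94 = 3.227 kΩ.
The fractional drop is R_th/(R_th + R_L); requiring this ≤ 0.0470 gives R_L ≥ R_th(1/0.0470 − 1) = 3.227 × 20.28 = 65.4 kΩ.

R_L(min) ≈ 65.4 kΩ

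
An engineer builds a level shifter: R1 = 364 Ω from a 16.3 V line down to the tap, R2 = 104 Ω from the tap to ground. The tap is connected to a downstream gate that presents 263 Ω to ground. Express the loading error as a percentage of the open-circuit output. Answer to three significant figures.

Unloaded V = 16.3 × 104/468.0 = 3.622 V.
Loaded: R2‖R_L = 74.53 Ω, giving V = 16.3 × 74.53/438.5 = 2.770 V.
Drop = (3.622 − 2.770) / 3.622 = 23.5 %.

23.5 %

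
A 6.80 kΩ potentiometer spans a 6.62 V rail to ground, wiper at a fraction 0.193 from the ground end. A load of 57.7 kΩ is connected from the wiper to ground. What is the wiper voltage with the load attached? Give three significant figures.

V ≈ 1.25 V

The wiper splits the pot into (1−α)R = 5.488 kΩ above and αR = 1.312 kΩ below.
Lower section ‖ load = 1.283 kΩ.
V_wiper = 6.62 × 1.283/(5.488 + 1.283) = 1.25 V.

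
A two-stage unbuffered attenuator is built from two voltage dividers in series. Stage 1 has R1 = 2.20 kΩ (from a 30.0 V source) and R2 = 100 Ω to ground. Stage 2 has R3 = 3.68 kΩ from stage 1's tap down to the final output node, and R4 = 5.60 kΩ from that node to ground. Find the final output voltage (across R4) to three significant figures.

Stage 2 presents R3+R4 = 9280 Ω as a load on stage 1's tap.
Stage 1's lower leg becomes R2‖(R3+R4) = 98.93 Ω, so V_mid = 30.0 × 98.93/2299 = 1.291 V.
Stage 2 is itself unloaded: V_out = V_mid × R4/(R3+R4) = 1.291 × 5600/9280 = 0.779 V.

V_out ≈ 0.779 V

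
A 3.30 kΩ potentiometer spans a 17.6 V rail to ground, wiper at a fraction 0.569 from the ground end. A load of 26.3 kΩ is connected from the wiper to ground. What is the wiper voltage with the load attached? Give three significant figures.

V ≈ 9.72 V

The wiper splits the pot into (1−α)R = 1.422 kΩ above and αR = 1.878 kΩ below.
Lower section ‖ load = 1.753 kΩ.
V_wiper = 17.6 × 1.753/(1.422 + 1.753) = 9.72 V.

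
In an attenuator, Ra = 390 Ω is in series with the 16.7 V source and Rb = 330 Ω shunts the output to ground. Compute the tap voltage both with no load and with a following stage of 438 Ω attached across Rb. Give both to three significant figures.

Unloaded: 7.65 V; loaded: 5.44 V

Open-circuit: V = 16.7 × 330/(390 + 330) = 7.65 V.
With the load, Rb becomes Rb‖R_L = 188.2 Ω, so V = 16.7 × 188.2/578.2 = 5.44 V.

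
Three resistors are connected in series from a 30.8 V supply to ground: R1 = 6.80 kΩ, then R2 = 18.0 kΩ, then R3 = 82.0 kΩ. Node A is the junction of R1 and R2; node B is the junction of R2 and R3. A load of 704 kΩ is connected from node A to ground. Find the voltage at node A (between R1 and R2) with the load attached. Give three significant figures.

Below node A the series string R2+R3 = 100.0 kΩ sits in parallel with the 704 kΩ load: 87.56 kΩ.
V_A = 30.8 × 87.56/(6.80 + 87.56) = 28.6 V.

V ≈ 28.6 V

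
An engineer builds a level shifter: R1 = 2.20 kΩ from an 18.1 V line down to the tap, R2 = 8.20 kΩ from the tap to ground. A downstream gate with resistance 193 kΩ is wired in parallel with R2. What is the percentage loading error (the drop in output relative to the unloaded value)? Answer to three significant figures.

The divider's output (Thévenin) resistance is R1‖R2 = 1.735 kΩ.
Fractional drop under load = R_th/(R_th + R_L) = 1.735 / (1.735 + 193) = 0.008908.
So the output falls by 0.891 %.

0.891 %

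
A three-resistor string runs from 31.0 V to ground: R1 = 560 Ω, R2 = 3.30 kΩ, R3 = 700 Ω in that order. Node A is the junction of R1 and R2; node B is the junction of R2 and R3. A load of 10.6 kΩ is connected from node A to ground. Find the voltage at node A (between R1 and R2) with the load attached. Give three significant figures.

V ≈ 26.0 V

Below node A the series string R2+R3 = 4000 Ω sits in parallel with the 10600 Ω load: 2904 Ω.
V_A = 31.0 × 2904/(560 + 2904) = 26.0 V.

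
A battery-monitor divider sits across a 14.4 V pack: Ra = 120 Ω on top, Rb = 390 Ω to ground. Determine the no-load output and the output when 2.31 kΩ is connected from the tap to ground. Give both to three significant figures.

Unloaded: 11.0 V; loaded: 10.6 V

Open-circuit: V = 14.4 × 390/(120 + 390) = 11.0 V.
With the load, Rb becomes Rb‖R_L = 333.7 Ω, so V = 14.4 × 333.7/453.7 = 10.6 V.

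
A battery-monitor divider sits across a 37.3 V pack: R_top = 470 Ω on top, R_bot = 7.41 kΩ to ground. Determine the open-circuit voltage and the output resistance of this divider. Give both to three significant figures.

V_th = 35.1 V, R_th = 442 Ω

V_th is the open-circuit tap voltage: 37.3 × 7410/(470 + 7410) = 35.1 V.
With the supply zeroed, R_top and R_bot appear in parallel from the tap: R_th = R_top‖R_bot = (470 × 7410)/7880 = 442 Ω.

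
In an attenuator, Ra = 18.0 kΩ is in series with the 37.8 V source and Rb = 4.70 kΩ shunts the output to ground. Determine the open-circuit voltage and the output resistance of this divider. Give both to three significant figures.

V_th is the open-circuit tap voltage: 37.8 × 4.70/(18.0 + 4.70) = 7.83 V.
With the supply zeroed, Ra and Rb appear in parallel from the tap: R_th = Ra‖Rb = (18.0 × 4.70)/22.70 = 3.73 kΩ.

V_th = 7.83 V, R_th = 3.73 kΩ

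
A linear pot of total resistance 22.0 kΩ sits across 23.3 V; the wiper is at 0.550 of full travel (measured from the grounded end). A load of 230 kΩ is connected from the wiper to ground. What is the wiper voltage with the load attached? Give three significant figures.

V ≈ 12.5 V

The wiper splits the pot into (1−α)R = 9.900 kΩ above and αR = 12.10 kΩ below.
Lower section ‖ load = 11.50 kΩ.
V_wiper = 23.3 × 11.50/(9.900 + 11.50) = 12.5 V.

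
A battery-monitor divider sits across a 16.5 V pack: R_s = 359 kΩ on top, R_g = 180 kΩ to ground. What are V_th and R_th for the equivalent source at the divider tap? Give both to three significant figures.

V_th is the open-circuit tap voltage: 16.5 × 180/(359 + 180) = 5.51 V.
With the supply zeroed, R_s and R_g appear in parallel from the tap: R_th = R_s‖R_g = (359 × 180)/539.0 = 120 kΩ.

V_th = 5.51 V, R_th = 120 kΩ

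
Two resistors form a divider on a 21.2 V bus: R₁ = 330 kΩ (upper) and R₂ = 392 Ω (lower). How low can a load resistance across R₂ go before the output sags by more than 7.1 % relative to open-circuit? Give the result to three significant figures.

R_L(min) ≈ 5.12 kΩ

Output resistance R_th = R₁‖R₂ = (330000 × 392)/330400 = 391.5 Ω.
The fractional drop is R_th/(R_th + R_L); requiring this ≤ 0.0710 gives R_L ≥ R_th(1/0.0710 − 1) = 391.5 × 13.08 = 5.12 kΩ.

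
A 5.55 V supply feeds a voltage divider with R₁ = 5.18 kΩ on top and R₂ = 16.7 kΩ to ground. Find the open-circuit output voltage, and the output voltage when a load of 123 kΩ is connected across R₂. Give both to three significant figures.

Unloaded: 4.24 V; loaded: 4.10 V

Open-circuit: V = 5.55 × 16.7/(5.18 + 16.7) = 4.24 V.
With the load, R₂ becomes R₂‖R_L = 14.70 kΩ, so V = 5.55 × 14.70/19.88 = 4.10 V.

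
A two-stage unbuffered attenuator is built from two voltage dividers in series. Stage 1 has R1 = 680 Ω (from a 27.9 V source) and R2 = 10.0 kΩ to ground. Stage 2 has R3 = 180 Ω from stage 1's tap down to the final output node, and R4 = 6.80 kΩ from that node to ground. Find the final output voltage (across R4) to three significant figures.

V_out ≈ 23.3 V

Stage 2 presents R3+R4 = 6980 Ω as a load on stage 1's tap.
Stage 1's lower leg becomes R2‖(R3+R4) = 4111 Ω, so V_mid = 27.9 × 4111/4791 = 23.94 V.
Stage 2 is itself unloaded: V_out = V_mid × R4/(R3+R4) = 23.94 × 6800/6980 = 23.3 V.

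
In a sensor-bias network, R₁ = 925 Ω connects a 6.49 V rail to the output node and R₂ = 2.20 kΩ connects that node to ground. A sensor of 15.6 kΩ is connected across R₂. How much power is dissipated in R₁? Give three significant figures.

P ≈ 4.79 mW

Total resistance from the source is R₁ + (R₂‖R_L) = 2853 Ω, so I = 6.49/2853 Ω = 2.275 mA.
P = I²·R₁ = (2.275 mA)² × 925 Ω = 4.79 mW.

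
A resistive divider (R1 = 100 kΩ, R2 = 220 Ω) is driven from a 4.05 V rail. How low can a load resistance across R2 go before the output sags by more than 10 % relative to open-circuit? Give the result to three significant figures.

Output resistance R_th = R1‖R2 = (100000 × 220)/100200 = 219.5 Ω.
The fractional drop is R_th/(R_th + R_L); requiring this ≤ 0.100 gives R_L ≥ R_th(1/0.100 − 1) = 219.5 × 9.000 = 1.98 kΩ.

R_L(min) ≈ 1.98 kΩ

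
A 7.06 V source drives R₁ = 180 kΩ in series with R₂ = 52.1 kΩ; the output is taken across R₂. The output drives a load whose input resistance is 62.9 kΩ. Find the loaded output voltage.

The load sits in parallel with R₂: R₂‖R_L = (52.1 × 62.9) / (52.1 + 62.9) = 28.50 kΩ.
V_out = 7.06 × 28.50 / (180 + 28.50) = 7.06 × 28.50/208.5 = 0.965 V.

V_out ≈ 0.965 V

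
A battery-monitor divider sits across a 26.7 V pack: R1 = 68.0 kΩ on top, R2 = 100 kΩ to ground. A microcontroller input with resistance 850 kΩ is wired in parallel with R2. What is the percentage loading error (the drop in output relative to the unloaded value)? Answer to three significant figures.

4.55 %

The divider's output (Thévenin) resistance is R1‖R2 = 40.48 kΩ.
Fractional drop under load = R_th/(R_th + R_L) = 40.48 / (40.48 + 850) = 0.04545.
So the output falls by 4.55 %.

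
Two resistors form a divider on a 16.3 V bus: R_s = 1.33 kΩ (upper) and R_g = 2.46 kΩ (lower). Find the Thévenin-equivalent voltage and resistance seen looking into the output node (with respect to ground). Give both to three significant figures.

V_th = 10.6 V, R_th = 863 Ω

V_th is the open-circuit tap voltage: 16.3 × 2.46/(1.33 + 2.46) = 10.6 V.
With the supply zeroed, R_s and R_g appear in parallel from the tap: R_th = R_s‖R_g = (1.33 × 2.46)/3.790 = 863 Ω.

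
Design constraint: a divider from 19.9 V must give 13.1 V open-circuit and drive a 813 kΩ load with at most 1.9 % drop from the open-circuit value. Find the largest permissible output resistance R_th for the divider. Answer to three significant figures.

Loading drop = R_th/(R_th + R_L) ≤ 0.0190, so R_th ≤ R_L · ε/(1−ε) = 813 kΩ × 0.0190/0.9810 = 15.7 kΩ.
(Any R1, R2 with R2/(R1+R2) = 0.658 and R1‖R2 ≤ 15.7 kΩ will meet the spec.)

R_th ≤ 15.7 kΩ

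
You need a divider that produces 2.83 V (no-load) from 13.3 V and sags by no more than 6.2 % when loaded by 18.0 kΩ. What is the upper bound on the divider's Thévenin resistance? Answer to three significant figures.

R_th ≤ 1.19 kΩ

Loading drop = R_th/(R_th + R_L) ≤ 0.0620, so R_th ≤ R_L · ε/(1−ε) = 18.0 kΩ × 0.0620/0.9380 = 1.19 kΩ.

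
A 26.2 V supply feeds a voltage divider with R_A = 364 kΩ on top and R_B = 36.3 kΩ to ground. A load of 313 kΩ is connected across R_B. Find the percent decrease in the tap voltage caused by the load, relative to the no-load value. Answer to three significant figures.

9.54 %

Unloaded V = 26.2 × 36.3/400.3 = 2.3759 V.
Loaded: R_B‖R_L = 32.53 kΩ, giving V = 26.2 × 32.53/396.5 = 2.1492 V.
Drop = (2.3759 − 2.1492) / 2.3759 = 9.54 %.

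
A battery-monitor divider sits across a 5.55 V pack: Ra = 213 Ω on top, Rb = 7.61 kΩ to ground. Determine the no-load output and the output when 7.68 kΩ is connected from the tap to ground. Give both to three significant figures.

Open-circuit: V = 5.55 × 7610/(213 + 7610) = 5.40 V.
With the load, Rb becomes Rb‖R_L = 3822 Ω, so V = 5.55 × 3822/4035 = 5.26 V.

Unloaded: 5.40 V; loaded: 5.26 V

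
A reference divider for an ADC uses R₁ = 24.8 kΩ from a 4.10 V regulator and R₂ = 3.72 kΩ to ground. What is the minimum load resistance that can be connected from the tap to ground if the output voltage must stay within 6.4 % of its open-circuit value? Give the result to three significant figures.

Output resistance R_th = R₁‖R₂ = (24.8 × 3.72)/28.52 = 3.235 kΩ.
The fractional drop is R_th/(R_th + R_L); requiring this ≤ 0.0640 gives R_L ≥ R_th(1/0.0640 − 1) = 3.235 × 14.62 = 47.3 kΩ.

R_L(min) ≈ 47.3 kΩ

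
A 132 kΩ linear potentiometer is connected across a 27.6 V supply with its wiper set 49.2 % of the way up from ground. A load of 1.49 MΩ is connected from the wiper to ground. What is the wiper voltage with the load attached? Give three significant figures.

V ≈ 13.3 V

The wiper splits the pot into (1−α)R = 67.06 kΩ above and αR = 64.94 kΩ below.
Lower section ‖ load = 62.23 kΩ.
V_wiper = 27.6 × 62.23/(67.06 + 62.23) = 13.3 V.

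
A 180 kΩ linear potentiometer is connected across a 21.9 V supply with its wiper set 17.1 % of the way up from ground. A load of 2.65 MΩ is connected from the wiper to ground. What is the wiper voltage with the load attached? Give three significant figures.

The wiper splits the pot into (1−α)R = 149.2 kΩ above and αR = 30.78 kΩ below.
Lower section ‖ load = 30.43 kΩ.
V_wiper = 21.9 × 30.43/(149.2 + 30.43) = 3.71 V.

V ≈ 3.71 V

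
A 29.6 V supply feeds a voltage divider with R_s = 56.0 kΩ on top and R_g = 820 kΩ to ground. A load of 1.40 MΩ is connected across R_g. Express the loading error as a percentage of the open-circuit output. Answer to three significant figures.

The divider's output (Thévenin) resistance is R_s‖R_g = 52.42 kΩ.
Fractional drop under load = R_th/(R_th + R_L) = 52.42 / (52.42 + 1400) = 0.03609.
So the output falls by 3.61 %.

3.61 %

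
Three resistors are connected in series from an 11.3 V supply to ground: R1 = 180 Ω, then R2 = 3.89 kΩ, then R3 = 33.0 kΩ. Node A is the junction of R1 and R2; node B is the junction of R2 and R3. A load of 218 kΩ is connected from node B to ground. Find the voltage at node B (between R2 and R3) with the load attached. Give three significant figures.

At node B, R3 is in parallel with the load: R3‖R_L = 28660 Ω.
Below node A the resistance is R2 + (R3‖R_L) = 32550 Ω, so V_A = 11.3 × 32550/32730 = 11.24 V.
Then V_B = V_A × (R3‖R_L)/(R2 + R3‖R_L) = 11.24 × 28660/32550 = 9.89 V.

V ≈ 9.89 V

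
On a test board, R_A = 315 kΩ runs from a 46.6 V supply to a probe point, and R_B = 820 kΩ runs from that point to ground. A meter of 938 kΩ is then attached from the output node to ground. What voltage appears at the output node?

V_out ≈ 27.1 V

The load sits in parallel with R_B: R_B‖R_L = (820 × 938) / (820 + 938) = 437.5 kΩ.
V_out = 46.6 × 437.5 / (315 + 437.5) = 46.6 × 437.5/752.5 = 27.1 V.
(Unloaded it would have been 33.7 V.)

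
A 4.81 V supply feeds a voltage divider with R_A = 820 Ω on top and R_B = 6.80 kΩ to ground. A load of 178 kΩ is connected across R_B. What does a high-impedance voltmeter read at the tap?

V_out ≈ 4.27 V

The load sits in parallel with R_B: R_B‖R_L = (6800 × 178000) / (6800 + 178000) = 6550 Ω.
V_out = 4.81 × 6550 / (820 + 6550) = 4.81 × 6550/7370 = 4.27 V.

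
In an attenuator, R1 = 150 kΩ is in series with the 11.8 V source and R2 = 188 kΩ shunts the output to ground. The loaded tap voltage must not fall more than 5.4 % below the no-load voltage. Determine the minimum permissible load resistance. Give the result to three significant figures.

Output resistance R_th = R1‖R2 = (150 × 188)/338.0 = 83.43 kΩ.
The fractional drop is R_th/(R_th + R_L); requiring this ≤ 0.0540 gives R_L ≥ R_th(1/0.0540 − 1) = 83.43 × 17.52 = 1.46 MΩ.

R_L(min) ≈ 1.46 MΩ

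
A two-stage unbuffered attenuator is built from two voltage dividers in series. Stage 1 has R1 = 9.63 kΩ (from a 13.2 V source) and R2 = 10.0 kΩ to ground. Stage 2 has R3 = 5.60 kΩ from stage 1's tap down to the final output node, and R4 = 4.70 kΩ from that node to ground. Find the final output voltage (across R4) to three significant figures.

Stage 2 presents R3+R4 = 10.30 kΩ as a load on stage 1's tap.
Stage 1's lower leg becomes R2‖(R3+R4) = 5.074 kΩ, so V_mid = 13.2 × 5.074/14.70 = 4.555 V.
Stage 2 is itself unloaded: V_out = V_mid × R4/(R3+R4) = 4.555 × 4.70/10.30 = 2.08 V.

V_out ≈ 2.08 V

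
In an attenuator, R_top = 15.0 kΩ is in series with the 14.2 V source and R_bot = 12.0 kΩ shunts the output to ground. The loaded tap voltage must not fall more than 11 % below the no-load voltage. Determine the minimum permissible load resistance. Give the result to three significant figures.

R_L(min) ≈ 53.9 kΩ

Output resistance R_th = R_top‖R_bot = (15.0 × 12.0)/27.00 = 6.667 kΩ.
The fractional drop is R_th/(R_th + R_L); requiring this ≤ 0.110 gives R_L ≥ R_th(1/0.110 − 1) = 6.667 × 8.091 = 53.9 kΩ.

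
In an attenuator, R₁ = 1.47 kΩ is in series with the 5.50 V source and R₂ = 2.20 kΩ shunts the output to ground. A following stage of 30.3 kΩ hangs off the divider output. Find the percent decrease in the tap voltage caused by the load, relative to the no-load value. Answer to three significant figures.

2.83 %

The divider's output (Thévenin) resistance is R₁‖R₂ = 0.8812 kΩ.
Fractional drop under load = R_th/(R_th + R_L) = 0.8812 / (0.8812 + 30.3) = 0.02826.
So the output falls by 2.83 %.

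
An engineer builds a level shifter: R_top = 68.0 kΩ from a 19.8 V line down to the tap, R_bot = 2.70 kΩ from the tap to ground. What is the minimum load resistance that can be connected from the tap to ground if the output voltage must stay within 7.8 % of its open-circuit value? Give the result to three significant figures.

Output resistance R_th = R_top‖R_bot = (68.0 × 2.70)/70.70 = 2.597 kΩ.
The fractional drop is R_th/(R_th + R_L); requiring this ≤ 0.0780 gives R_L ≥ R_th(1/0.0780 − 1) = 2.597 × 11.82 = 30.7 kΩ.

R_L(min) ≈ 30.7 kΩ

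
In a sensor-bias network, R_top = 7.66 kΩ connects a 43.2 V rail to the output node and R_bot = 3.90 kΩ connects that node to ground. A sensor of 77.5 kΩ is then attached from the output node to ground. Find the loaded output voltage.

V_out ≈ 14.1 V

The load sits in parallel with R_bot: R_bot‖R_L = (3.90 × 77.5) / (3.90 + 77.5) = 3.713 kΩ.
V_out = 43.2 × 3.713 / (7.66 + 3.713) = 43.2 × 3.713/11.37 = 14.1 V.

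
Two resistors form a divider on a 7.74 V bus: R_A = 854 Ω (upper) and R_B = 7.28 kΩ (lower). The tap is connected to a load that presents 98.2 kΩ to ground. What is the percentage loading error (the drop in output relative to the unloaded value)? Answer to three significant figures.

0.772 %

The divider's output (Thévenin) resistance is R_A‖R_B = 764.3 Ω.
Fractional drop under load = R_th/(R_th + R_L) = 764.3 / (764.3 + 98200) = 0.007723.
So the output falls by 0.772 %.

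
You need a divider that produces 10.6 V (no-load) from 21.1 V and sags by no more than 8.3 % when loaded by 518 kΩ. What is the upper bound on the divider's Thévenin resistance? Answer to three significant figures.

R_th ≤ 46.9 kΩ

Loading drop = R_th/(R_th + R_L) ≤ 0.0830, so R_th ≤ R_L · ε/(1−ε) = 518 kΩ × 0.0830/0.9170 = 46.9 kΩ.
(Any R1, R2 with R2/(R1+R2) = 0.502 and R1‖R2 ≤ 46.9 kΩ will meet the spec.)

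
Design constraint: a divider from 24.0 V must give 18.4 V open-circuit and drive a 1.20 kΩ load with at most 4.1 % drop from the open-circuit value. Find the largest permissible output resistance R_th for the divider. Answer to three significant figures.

Loading drop = R_th/(R_th + R_L) ≤ 0.0410, so R_th ≤ R_L · ε/(1−ε) = 1.20 kΩ × 0.0410/0.9590 = 51.3 Ω.
(Any R1, R2 with R2/(R1+R2) = 0.767 and R1‖R2 ≤ 51.3 Ω will meet the spec.)

R_th ≤ 51.3 Ω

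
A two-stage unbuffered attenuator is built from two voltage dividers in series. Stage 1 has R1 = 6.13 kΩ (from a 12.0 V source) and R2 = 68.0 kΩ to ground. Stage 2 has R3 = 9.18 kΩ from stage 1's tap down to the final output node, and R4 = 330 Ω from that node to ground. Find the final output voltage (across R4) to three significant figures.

Stage 2 presents R3+R4 = 9510 Ω as a load on stage 1's tap.
Stage 1's lower leg becomes R2‖(R3+R4) = 8343 Ω, so V_mid = 12.0 × 8343/14470 = 6.917 V.
Stage 2 is itself unloaded: V_out = V_mid × R4/(R3+R4) = 6.917 × 330/9510 = 0.240 V.

V_out ≈ 0.240 V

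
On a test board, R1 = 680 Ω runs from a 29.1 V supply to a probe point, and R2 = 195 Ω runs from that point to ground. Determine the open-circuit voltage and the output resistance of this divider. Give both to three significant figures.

V_th = 6.49 V, R_th = 152 Ω

V_th is the open-circuit tap voltage: 29.1 × 195/(680 + 195) = 6.49 V.
With the supply zeroed, R1 and R2 appear in parallel from the tap: R_th = R1‖R2 = (680 × 195)/875.0 = 152 Ω.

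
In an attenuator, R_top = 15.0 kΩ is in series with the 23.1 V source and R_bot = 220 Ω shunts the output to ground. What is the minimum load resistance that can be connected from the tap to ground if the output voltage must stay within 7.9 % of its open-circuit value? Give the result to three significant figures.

Output resistance R_th = R_top‖R_bot = (15000 × 220)/15220 = 216.8 Ω.
The fractional drop is R_th/(R_th + R_L); requiring this ≤ 0.0790 gives R_L ≥ R_th(1/0.0790 − 1) = 216.8 × 11.66 = 2.53 kΩ.

R_L(min) ≈ 2.53 kΩ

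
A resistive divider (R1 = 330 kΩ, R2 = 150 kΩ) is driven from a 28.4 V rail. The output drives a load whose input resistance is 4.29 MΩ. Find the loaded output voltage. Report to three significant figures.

V_out ≈ 8.67 V

The load sits in parallel with R2: R2‖R_L = (150 × 4290) / (150 + 4290) = 144.9 kΩ.
V_out = 28.4 × 144.9 / (330 + 144.9) = 28.4 × 144.9/474.9 = 8.67 V.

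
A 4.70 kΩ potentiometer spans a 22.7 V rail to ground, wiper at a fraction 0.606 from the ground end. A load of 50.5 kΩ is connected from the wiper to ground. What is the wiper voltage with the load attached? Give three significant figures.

The wiper splits the pot into (1−α)R = 1.852 kΩ above and αR = 2.848 kΩ below.
Lower section ‖ load = 2.696 kΩ.
V_wiper = 22.7 × 2.696/(1.852 + 2.696) = 13.5 V.

V ≈ 13.5 V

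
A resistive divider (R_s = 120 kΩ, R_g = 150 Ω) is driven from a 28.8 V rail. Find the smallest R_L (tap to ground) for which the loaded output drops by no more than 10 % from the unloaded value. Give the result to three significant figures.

Output resistance R_th = R_s‖R_g = (120000 × 150)/120200 = 149.8 Ω.
The fractional drop is R_th/(R_th + R_L); requiring this ≤ 0.100 gives R_L ≥ R_th(1/0.100 − 1) = 149.8 × 9.000 = 1.35 kΩ.

R_L(min) ≈ 1.35 kΩ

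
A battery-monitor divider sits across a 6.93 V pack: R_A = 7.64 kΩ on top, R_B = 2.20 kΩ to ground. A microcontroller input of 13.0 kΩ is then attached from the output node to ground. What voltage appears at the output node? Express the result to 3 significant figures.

V_out ≈ 1.37 V

The load sits in parallel with R_B: R_B‖R_L = (2.20 × 13.0) / (2.20 + 13.0) = 1.882 kΩ.
V_out = 6.93 × 1.882 / (7.64 + 1.882) = 6.93 × 1.882/9.522 = 1.37 V.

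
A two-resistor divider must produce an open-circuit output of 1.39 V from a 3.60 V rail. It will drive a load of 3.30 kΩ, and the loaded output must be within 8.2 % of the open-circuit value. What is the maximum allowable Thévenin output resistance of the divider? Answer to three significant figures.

Loading drop = R_th/(R_th + R_L) ≤ 0.0820, so R_th ≤ R_L · ε/(1−ε) = 3.30 kΩ × 0.0820/0.9180 = 295 Ω.
(Any R1, R2 with R2/(R1+R2) = 0.386 and R1‖R2 ≤ 295 Ω will meet the spec.)

R_th ≤ 295 Ω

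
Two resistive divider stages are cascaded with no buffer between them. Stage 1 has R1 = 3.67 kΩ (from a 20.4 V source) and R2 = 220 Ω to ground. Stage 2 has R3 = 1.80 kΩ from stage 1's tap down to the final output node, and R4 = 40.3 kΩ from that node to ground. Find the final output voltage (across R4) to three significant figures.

Stage 2 presents R3+R4 = 42100 Ω as a load on stage 1's tap.
Stage 1's lower leg becomes R2‖(R3+R4) = 218.9 Ω, so V_mid = 20.4 × 218.9/3889 = 1.148 V.
Stage 2 is itself unloaded: V_out = V_mid × R4/(R3+R4) = 1.148 × 40300/42100 = 1.10 V.

V_out ≈ 1.10 V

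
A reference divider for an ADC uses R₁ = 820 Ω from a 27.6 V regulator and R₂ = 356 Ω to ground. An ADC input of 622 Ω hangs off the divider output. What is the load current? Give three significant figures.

I_L ≈ 9.60 mA

R₂‖R_L = 226.4 Ω; V_out = 27.6 × 226.4/1046 = 5.972 V.
I_L = V_out / R_L = 5.972 / 622 Ω = 9.60 mA.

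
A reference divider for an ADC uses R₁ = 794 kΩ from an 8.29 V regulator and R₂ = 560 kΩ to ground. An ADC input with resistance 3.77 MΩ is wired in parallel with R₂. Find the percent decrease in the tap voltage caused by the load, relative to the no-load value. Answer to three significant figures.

8.01 %

Unloaded V = 8.29 × 560/1354 = 3.4287 V.
Loaded: R₂‖R_L = 487.6 kΩ, giving V = 8.29 × 487.6/1282 = 3.1539 V.
Drop = (3.4287 − 3.1539) / 3.4287 = 8.01 %.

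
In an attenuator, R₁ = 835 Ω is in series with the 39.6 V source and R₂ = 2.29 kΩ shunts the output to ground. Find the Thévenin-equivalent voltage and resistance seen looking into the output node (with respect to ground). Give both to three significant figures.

V_th is the open-circuit tap voltage: 39.6 × 2290/(835 + 2290) = 29.0 V.
With the supply zeroed, R₁ and R₂ appear in parallel from the tap: R_th = R₁‖R₂ = (835 × 2290)/3125 = 612 Ω.

V_th = 29.0 V, R_th = 612 Ω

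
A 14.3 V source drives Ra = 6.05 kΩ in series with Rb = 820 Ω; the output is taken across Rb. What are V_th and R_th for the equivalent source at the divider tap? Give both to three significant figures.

V_th = 1.71 V, R_th = 722 Ω

V_th is the open-circuit tap voltage: 14.3 × 820/(6050 + 820) = 1.71 V.
With the supply zeroed, Ra and Rb appear in parallel from the tap: R_th = Ra‖Rb = (6050 × 820)/6870 = 722 Ω.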